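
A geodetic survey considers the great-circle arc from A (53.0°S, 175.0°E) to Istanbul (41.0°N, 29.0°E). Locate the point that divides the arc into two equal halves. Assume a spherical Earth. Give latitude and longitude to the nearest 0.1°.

≈ (18.6°S, 81.8°E)

Convert each endpoint to a unit vector on the sphere (x = cos φ cos λ, y = cos φ sin λ, z = sin φ).
The central angle between the endpoints is δ = arccos(p₁·p₂) ≈ 2.692 rad (154.2°).
Interpolate at f = 1/2 with slerp weights a = sin((1−f)δ)/sin δ ≈ 2.242, b = sin(fδ)/sin δ ≈ 2.242.
p = a·p₁ + b·p₂ ≈ (0.136, 0.938, -0.320); φ = arcsin(p_z) ≈ -18.64°, λ = atan2(p_y, p_x) ≈ 81.76°.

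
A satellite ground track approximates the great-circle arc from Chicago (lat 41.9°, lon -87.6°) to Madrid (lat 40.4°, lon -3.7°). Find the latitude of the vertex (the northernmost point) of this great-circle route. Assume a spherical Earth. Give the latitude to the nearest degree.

≈ 50°

The great circle lies in the plane with unit normal n̂ = (p₁ × p₂)/|p₁ × p₂|.
Here n̂_z ≈ +0.648; the vertex latitude is φ_max = arccos|n̂_z| ≈ 49.6°.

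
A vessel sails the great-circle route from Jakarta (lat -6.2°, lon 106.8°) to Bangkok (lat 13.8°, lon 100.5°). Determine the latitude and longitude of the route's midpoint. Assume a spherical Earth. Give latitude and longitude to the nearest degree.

≈ lat 4°, lon 104°

The haversine formula gives a central angle δ ≈ 0.366 rad (21.0°) between the endpoints.
Interpolate at f = 1/2 with slerp weights a = sin((1−f)δ)/sin δ ≈ 0.508, b = sin(fδ)/sin δ ≈ 0.508.
p = a·p₁ + b·p₂ ≈ (-0.236, 0.969, 0.066); φ = arcsin(p_z) ≈ 3.81°, λ = atan2(p_y, p_x) ≈ 103.69°.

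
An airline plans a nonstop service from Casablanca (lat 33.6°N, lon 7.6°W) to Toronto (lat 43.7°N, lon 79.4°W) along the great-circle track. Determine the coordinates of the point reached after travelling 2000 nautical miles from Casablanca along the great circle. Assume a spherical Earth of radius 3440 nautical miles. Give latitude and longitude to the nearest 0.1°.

≈ lat 45.5°N, lon 48.5°W

From cos δ = sin φ₁ sin φ₂ + cos φ₁ cos φ₂ cos Δλ, the central angle is δ ≈ 0.964 rad (55.2°). The total great-circle distance is δ·R ≈ 0.964 × 3440 ≈ 3315 nmi, so the target fraction is f = 2000/3315 ≈ 0.603.
Interpolate at f ≈ 0.603 with slerp weights a = sin((1−f)δ)/sin δ ≈ 0.454, b = sin(fδ)/sin δ ≈ 0.669.
p = a·p₁ + b·p₂ ≈ (0.464, -0.525, 0.713); φ = arcsin(p_z) ≈ 45.51°, λ = atan2(p_y, p_x) ≈ -48.54°.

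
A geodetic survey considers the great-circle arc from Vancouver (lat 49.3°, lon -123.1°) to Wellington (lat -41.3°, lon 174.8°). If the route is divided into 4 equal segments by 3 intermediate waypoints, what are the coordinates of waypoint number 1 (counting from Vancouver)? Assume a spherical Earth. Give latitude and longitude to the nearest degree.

Convert each endpoint to a unit vector on the sphere (x = cos φ cos λ, y = cos φ sin λ, z = sin φ).
The central angle between the endpoints is δ = arccos(p₁·p₂) ≈ 1.845 rad (105.7°).
Interpolate at f = 1/4 with slerp weights a = sin((1−f)δ)/sin δ ≈ 1.021, b = sin(fδ)/sin δ ≈ 0.462.
p = a·p₁ + b·p₂ ≈ (-0.710, -0.526, 0.469); φ = arcsin(p_z) ≈ 27.95°, λ = atan2(p_y, p_x) ≈ -143.44°.

≈ lat 28°, lon -143°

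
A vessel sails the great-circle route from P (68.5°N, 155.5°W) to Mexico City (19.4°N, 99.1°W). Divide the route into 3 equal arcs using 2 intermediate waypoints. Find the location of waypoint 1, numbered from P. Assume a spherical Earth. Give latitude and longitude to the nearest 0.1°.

Convert each endpoint to a unit vector on the sphere (x = cos φ cos λ, y = cos φ sin λ, z = sin φ).
The central angle between the endpoints is δ = arccos(p₁·p₂) ≈ 1.047 rad (60.0°).
Interpolate at f = 1/3 with slerp weights a = sin((1−f)δ)/sin δ ≈ 0.742, b = sin(fδ)/sin δ ≈ 0.395.
p = a·p₁ + b·p₂ ≈ (-0.306, -0.481, 0.822); φ = arcsin(p_z) ≈ 55.25°, λ = atan2(p_y, p_x) ≈ -122.52°.

≈ (55.3°N, 122.5°W)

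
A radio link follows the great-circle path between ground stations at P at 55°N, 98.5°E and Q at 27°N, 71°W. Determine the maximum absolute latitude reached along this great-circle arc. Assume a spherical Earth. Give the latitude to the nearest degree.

≈ 85°N

The great circle lies in the plane with unit normal n̂ = (p₁ × p₂)/|p₁ × p₂|.
Here n̂_z ≈ -0.094; the vertex latitude is φ_max = arccos|n̂_z| ≈ 84.6°.
Check via Clairaut: cos φ_max = |cos φ₁| · sin C = cos(55.0°)·sin(9.4°) ≈ 0.094, again giving ≈ 84.6°.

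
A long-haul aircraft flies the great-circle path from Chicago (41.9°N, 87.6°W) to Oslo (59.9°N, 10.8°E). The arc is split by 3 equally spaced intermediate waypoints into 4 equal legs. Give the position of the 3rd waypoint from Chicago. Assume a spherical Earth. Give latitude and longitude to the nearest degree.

≈ 64°N, 19°W

Convert each endpoint to a unit vector on the sphere (x = cos φ cos λ, y = cos φ sin λ, z = sin φ).
The central angle between the endpoints is δ = arccos(p₁·p₂) ≈ 1.020 rad (58.4°).
Interpolate at f = 3/4 with slerp weights a = sin((1−f)δ)/sin δ ≈ 0.296, b = sin(fδ)/sin δ ≈ 0.813.
p = a·p₁ + b·p₂ ≈ (0.410, -0.144, 0.901); φ = arcsin(p_z) ≈ 64.27°, λ = atan2(p_y, p_x) ≈ -19.34°.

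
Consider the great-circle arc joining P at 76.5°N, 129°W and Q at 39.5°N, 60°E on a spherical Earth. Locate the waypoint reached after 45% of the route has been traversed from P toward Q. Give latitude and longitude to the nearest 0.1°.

Convert each endpoint to a unit vector on the sphere (x = cos φ cos λ, y = cos φ sin λ, z = sin φ).
The central angle between the endpoints is δ = arccos(p₁·p₂) ≈ 1.115 rad (63.9°).
Interpolate at f = 0.45 with slerp weights a = sin((1−f)δ)/sin δ ≈ 0.641, b = sin(fδ)/sin δ ≈ 0.536.
p = a·p₁ + b·p₂ ≈ (0.112, 0.242, 0.964); φ = arcsin(p_z) ≈ 74.54°, λ = atan2(p_y, p_x) ≈ 65.04°.

≈ 74.5°N, 65.0°E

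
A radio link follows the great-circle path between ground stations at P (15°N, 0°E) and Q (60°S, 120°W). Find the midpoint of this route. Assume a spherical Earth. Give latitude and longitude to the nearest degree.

Write both endpoints as unit vectors p₁, p₂ with components (cos φ cos λ, cos φ sin λ, sin φ).
The central angle between the endpoints is δ = arccos(p₁·p₂) ≈ 2.055 rad (117.8°).
Interpolate at f = 1/2 with slerp weights a = sin((1−f)δ)/sin δ ≈ 0.967, b = sin(fδ)/sin δ ≈ 0.967.
p = a·p₁ + b·p₂ ≈ (0.693, -0.419, -0.587); φ = arcsin(p_z) ≈ -35.97°, λ = atan2(p_y, p_x) ≈ -31.17°.

≈ (36°S, 31°W)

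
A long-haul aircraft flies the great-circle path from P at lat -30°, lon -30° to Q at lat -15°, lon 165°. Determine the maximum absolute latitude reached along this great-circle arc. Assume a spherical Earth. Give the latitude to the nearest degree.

≈ -73°

The great circle lies in the plane with unit normal n̂ = (p₁ × p₂)/|p₁ × p₂|.
Here n̂_z ≈ -0.295; the vertex latitude is φ_max = arccos|n̂_z| ≈ 72.9°.
Check via Clairaut: cos φ_max = |cos φ₁| · sin C = cos(30.0°)·sin(160.1°) ≈ 0.295, again giving ≈ 72.9°.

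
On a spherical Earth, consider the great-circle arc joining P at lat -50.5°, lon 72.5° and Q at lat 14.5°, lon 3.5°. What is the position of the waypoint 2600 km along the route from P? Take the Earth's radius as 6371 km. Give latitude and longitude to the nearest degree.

Convert each endpoint to a unit vector on the sphere (x = cos φ cos λ, y = cos φ sin λ, z = sin φ).
The central angle between the endpoints is δ = arccos(p₁·p₂) ≈ 1.543 rad (88.4°). The total great-circle distance is δ·R ≈ 1.543 × 6371 ≈ 9832 km, so the target fraction is f = 2600/9832 ≈ 0.264.
Interpolate at f ≈ 0.264 with slerp weights a = sin((1−f)δ)/sin δ ≈ 0.907, b = sin(fδ)/sin δ ≈ 0.397.
p = a·p₁ + b·p₂ ≈ (0.557, 0.574, -0.600); φ = arcsin(p_z) ≈ -36.90°, λ = atan2(p_y, p_x) ≈ 45.84°.

≈ lat -37°, lon 46°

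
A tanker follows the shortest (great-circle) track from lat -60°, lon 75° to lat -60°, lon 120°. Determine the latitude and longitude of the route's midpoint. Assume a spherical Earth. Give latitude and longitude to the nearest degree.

≈ lat -62°, lon 97°

The haversine formula gives a central angle δ ≈ 0.385 rad (22.1°) between the endpoints.
Interpolate at f = 1/2 with slerp weights a = sin((1−f)δ)/sin δ ≈ 0.509, b = sin(fδ)/sin δ ≈ 0.509.
p = a·p₁ + b·p₂ ≈ (-0.061, 0.467, -0.882); φ = arcsin(p_z) ≈ -61.92°, λ = atan2(p_y, p_x) ≈ 97.50°.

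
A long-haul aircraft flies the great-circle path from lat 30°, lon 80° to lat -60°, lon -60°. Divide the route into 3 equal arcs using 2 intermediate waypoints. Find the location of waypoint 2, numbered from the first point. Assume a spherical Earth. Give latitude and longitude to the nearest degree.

Convert each endpoint to a unit vector on the sphere (x = cos φ cos λ, y = cos φ sin λ, z = sin φ).
The central angle between the endpoints is δ = arccos(p₁·p₂) ≈ 2.441 rad (139.9°).
Interpolate at f = 2/3 with slerp weights a = sin((1−f)δ)/sin δ ≈ 1.128, b = sin(fδ)/sin δ ≈ 1.549.
p = a·p₁ + b·p₂ ≈ (0.557, 0.291, -0.778); φ = arcsin(p_z) ≈ -51.06°, λ = atan2(p_y, p_x) ≈ 27.60°.

≈ lat -51°, lon 28°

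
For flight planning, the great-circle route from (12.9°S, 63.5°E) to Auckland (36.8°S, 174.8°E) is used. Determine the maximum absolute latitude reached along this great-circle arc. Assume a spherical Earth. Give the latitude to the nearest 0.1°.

The great circle lies in the plane with unit normal n̂ = (p₁ × p₂)/|p₁ × p₂|.
Here n̂_z ≈ +0.736; the vertex latitude is φ_max = arccos|n̂_z| ≈ 42.7°.

≈ 42.7°S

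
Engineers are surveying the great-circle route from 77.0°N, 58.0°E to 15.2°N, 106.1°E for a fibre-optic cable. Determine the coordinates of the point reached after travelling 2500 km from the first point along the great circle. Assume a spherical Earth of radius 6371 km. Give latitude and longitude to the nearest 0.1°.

Write both endpoints as unit vectors p₁, p₂ with components (cos φ cos λ, cos φ sin λ, sin φ).
The central angle between the endpoints is δ = arccos(p₁·p₂) ≈ 1.159 rad (66.4°). The total great-circle distance is δ·R ≈ 1.159 × 6371 ≈ 7383 km, so the target fraction is f = 2500/7383 ≈ 0.339.
Interpolate at f ≈ 0.339 with slerp weights a = sin((1−f)δ)/sin δ ≈ 0.757, b = sin(fδ)/sin δ ≈ 0.417.
p = a·p₁ + b·p₂ ≈ (-0.021, 0.531, 0.847); φ = arcsin(p_z) ≈ 57.88°, λ = atan2(p_y, p_x) ≈ 92.31°.

≈ 57.9°N, 92.3°E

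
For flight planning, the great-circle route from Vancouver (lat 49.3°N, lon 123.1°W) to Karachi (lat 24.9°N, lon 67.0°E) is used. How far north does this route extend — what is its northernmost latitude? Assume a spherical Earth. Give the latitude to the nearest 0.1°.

≈ 83.8°N

The great circle lies in the plane with unit normal n̂ = (p₁ × p₂)/|p₁ × p₂|.
Here n̂_z ≈ -0.108; the vertex latitude is φ_max = arccos|n̂_z| ≈ 83.8°.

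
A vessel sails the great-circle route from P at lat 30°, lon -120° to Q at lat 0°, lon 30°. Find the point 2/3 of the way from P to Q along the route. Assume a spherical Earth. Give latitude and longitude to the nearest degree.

≈ lat 33°, lon -4°

From cos δ = sin φ₁ sin φ₂ + cos φ₁ cos φ₂ cos Δλ, the central angle is δ ≈ 2.419 rad (138.6°).
Interpolate at f = 2/3 with slerp weights a = sin((1−f)δ)/sin δ ≈ 1.091, b = sin(fδ)/sin δ ≈ 1.511.
p = a·p₁ + b·p₂ ≈ (0.836, -0.063, 0.546); φ = arcsin(p_z) ≈ 33.06°, λ = atan2(p_y, p_x) ≈ -4.32°.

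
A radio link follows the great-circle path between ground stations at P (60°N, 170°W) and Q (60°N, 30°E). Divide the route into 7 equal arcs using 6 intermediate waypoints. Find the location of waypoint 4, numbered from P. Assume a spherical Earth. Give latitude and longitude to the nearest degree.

The haversine formula gives a central angle δ ≈ 1.030 rad (59.0°) between the endpoints.
Interpolate at f = 4/7 with slerp weights a = sin((1−f)δ)/sin δ ≈ 0.498, b = sin(fδ)/sin δ ≈ 0.648.
p = a·p₁ + b·p₂ ≈ (0.035, 0.119, 0.992); φ = arcsin(p_z) ≈ 82.90°, λ = atan2(p_y, p_x) ≈ 73.55°.

≈ (83°N, 74°E)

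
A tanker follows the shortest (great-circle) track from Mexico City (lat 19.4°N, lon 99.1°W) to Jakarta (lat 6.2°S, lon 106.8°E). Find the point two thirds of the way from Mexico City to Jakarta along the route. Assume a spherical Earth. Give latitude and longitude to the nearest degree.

Convert each endpoint to a unit vector on the sphere (x = cos φ cos λ, y = cos φ sin λ, z = sin φ).
The central angle between the endpoints is δ = arccos(p₁·p₂) ≈ 2.645 rad (151.6°).
Interpolate at f = 2/3 with slerp weights a = sin((1−f)δ)/sin δ ≈ 1.621, b = sin(fδ)/sin δ ≈ 2.062.
p = a·p₁ + b·p₂ ≈ (-0.834, 0.452, 0.316); φ = arcsin(p_z) ≈ 18.41°, λ = atan2(p_y, p_x) ≈ 151.55°.

≈ lat 18°N, lon 152°E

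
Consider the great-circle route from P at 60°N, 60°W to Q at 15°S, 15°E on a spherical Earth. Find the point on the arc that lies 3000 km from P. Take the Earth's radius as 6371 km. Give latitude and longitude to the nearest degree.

≈ 44°N, 24°W

Convert each endpoint to a unit vector on the sphere (x = cos φ cos λ, y = cos φ sin λ, z = sin φ).
The central angle between the endpoints is δ = arccos(p₁·p₂) ≈ 1.670 rad (95.7°). The total great-circle distance is δ·R ≈ 1.670 × 6371 ≈ 10640 km, so the target fraction is f = 3000/10640 ≈ 0.282.
Interpolate at f ≈ 0.282 with slerp weights a = sin((1−f)δ)/sin δ ≈ 0.936, b = sin(fδ)/sin δ ≈ 0.456.
p = a·p₁ + b·p₂ ≈ (0.659, -0.291, 0.693); φ = arcsin(p_z) ≈ 43.86°, λ = atan2(p_y, p_x) ≈ -23.84°.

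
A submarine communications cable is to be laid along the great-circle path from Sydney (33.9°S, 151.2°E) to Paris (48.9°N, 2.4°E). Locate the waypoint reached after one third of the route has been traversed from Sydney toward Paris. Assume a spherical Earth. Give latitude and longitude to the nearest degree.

≈ 5°N, 116°E

Convert each endpoint to a unit vector on the sphere (x = cos φ cos λ, y = cos φ sin λ, z = sin φ).
The central angle between the endpoints is δ = arccos(p₁·p₂) ≈ 2.662 rad (152.5°).
Interpolate at f = 1/3 with slerp weights a = sin((1−f)δ)/sin δ ≈ 2.121, b = sin(fδ)/sin δ ≈ 1.679.
p = a·p₁ + b·p₂ ≈ (-0.440, 0.894, 0.082); φ = arcsin(p_z) ≈ 4.72°, λ = atan2(p_y, p_x) ≈ 116.19°.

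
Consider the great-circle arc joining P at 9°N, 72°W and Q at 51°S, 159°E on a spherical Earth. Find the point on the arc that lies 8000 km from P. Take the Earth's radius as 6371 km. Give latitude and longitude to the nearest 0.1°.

≈ 46.3°S, 123.7°W

Convert each endpoint to a unit vector on the sphere (x = cos φ cos λ, y = cos φ sin λ, z = sin φ).
The central angle between the endpoints is δ = arccos(p₁·p₂) ≈ 2.109 rad (120.8°). The total great-circle distance is δ·R ≈ 2.109 × 6371 ≈ 13438 km, so the target fraction is f = 8000/13438 ≈ 0.595.
Interpolate at f ≈ 0.595 with slerp weights a = sin((1−f)δ)/sin δ ≈ 0.878, b = sin(fδ)/sin δ ≈ 1.107.
p = a·p₁ + b·p₂ ≈ (-0.383, -0.575, -0.723); φ = arcsin(p_z) ≈ -46.33°, λ = atan2(p_y, p_x) ≈ -123.66°.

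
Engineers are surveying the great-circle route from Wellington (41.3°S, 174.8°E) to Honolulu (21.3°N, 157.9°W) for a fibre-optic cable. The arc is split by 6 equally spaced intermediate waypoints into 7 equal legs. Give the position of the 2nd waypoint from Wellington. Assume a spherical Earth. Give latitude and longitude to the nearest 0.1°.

≈ 23.8°S, 175.6°W

Write both endpoints as unit vectors p₁, p₂ with components (cos φ cos λ, cos φ sin λ, sin φ).
The central angle between the endpoints is δ = arccos(p₁·p₂) ≈ 1.179 rad (67.5°).
Interpolate at f = 2/7 with slerp weights a = sin((1−f)δ)/sin δ ≈ 0.807, b = sin(fδ)/sin δ ≈ 0.358.
p = a·p₁ + b·p₂ ≈ (-0.913, -0.070, -0.403); φ = arcsin(p_z) ≈ -23.76°, λ = atan2(p_y, p_x) ≈ -175.59°.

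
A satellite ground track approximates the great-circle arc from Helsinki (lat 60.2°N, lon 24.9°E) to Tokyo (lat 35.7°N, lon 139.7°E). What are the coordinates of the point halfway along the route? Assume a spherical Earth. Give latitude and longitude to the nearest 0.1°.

From cos δ = sin φ₁ sin φ₂ + cos φ₁ cos φ₂ cos Δλ, the central angle is δ ≈ 1.227 rad (70.3°).
Interpolate at f = 1/2 with slerp weights a = sin((1−f)δ)/sin δ ≈ 0.612, b = sin(fδ)/sin δ ≈ 0.612.
p = a·p₁ + b·p₂ ≈ (-0.103, 0.449, 0.887); φ = arcsin(p_z) ≈ 62.56°, λ = atan2(p_y, p_x) ≈ 102.93°.

≈ lat 62.6°N, lon 102.9°E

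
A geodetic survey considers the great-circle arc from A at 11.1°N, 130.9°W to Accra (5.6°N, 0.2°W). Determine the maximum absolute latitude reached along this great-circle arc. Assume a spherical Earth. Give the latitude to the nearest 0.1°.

≈ 19.6°N

The great circle lies in the plane with unit normal n̂ = (p₁ × p₂)/|p₁ × p₂|.
Here n̂_z ≈ +0.942; the vertex latitude is φ_max = arccos|n̂_z| ≈ 19.6°.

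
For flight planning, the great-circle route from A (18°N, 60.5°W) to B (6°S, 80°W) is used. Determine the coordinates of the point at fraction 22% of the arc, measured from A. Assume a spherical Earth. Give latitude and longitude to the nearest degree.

≈ (13°N, 65°W)

Convert each endpoint to a unit vector on the sphere (x = cos φ cos λ, y = cos φ sin λ, z = sin φ).
The central angle between the endpoints is δ = arccos(p₁·p₂) ≈ 0.537 rad (30.8°).
Interpolate at f = 0.22 with slerp weights a = sin((1−f)δ)/sin δ ≈ 0.795, b = sin(fδ)/sin δ ≈ 0.230.
p = a·p₁ + b·p₂ ≈ (0.412, -0.884, 0.222); φ = arcsin(p_z) ≈ 12.80°, λ = atan2(p_y, p_x) ≈ -65.00°.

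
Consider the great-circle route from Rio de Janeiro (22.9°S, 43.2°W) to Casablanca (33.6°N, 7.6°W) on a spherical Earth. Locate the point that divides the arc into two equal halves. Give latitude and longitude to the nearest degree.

Write both endpoints as unit vectors p₁, p₂ with components (cos φ cos λ, cos φ sin λ, sin φ).
The central angle between the endpoints is δ = arccos(p₁·p₂) ≈ 1.150 rad (65.9°).
Interpolate at f = 1/2 with slerp weights a = sin((1−f)δ)/sin δ ≈ 0.596, b = sin(fδ)/sin δ ≈ 0.596.
p = a·p₁ + b·p₂ ≈ (0.892, -0.441, 0.098); φ = arcsin(p_z) ≈ 5.62°, λ = atan2(p_y, p_x) ≈ -26.33°.

≈ (6°N, 26°W)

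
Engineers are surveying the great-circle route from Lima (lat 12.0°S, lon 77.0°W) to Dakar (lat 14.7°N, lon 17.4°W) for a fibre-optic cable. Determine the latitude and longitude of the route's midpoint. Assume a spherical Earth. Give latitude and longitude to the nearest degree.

≈ lat 2°N, lon 47°W

From cos δ = sin φ₁ sin φ₂ + cos φ₁ cos φ₂ cos Δλ, the central angle is δ ≈ 1.131 rad (64.8°).
Interpolate at f = 1/2 with slerp weights a = sin((1−f)δ)/sin δ ≈ 0.592, b = sin(fδ)/sin δ ≈ 0.592.
p = a·p₁ + b·p₂ ≈ (0.677, -0.736, 0.027); φ = arcsin(p_z) ≈ 1.56°, λ = atan2(p_y, p_x) ≈ -47.38°.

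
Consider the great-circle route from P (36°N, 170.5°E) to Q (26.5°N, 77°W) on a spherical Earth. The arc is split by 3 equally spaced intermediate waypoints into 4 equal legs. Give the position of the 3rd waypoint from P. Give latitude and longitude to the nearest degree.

≈ (40°N, 99°W)

Write both endpoints as unit vectors p₁, p₂ with components (cos φ cos λ, cos φ sin λ, sin φ).
The central angle between the endpoints is δ = arccos(p₁·p₂) ≈ 1.586 rad (90.8°).
Interpolate at f = 3/4 with slerp weights a = sin((1−f)δ)/sin δ ≈ 0.386, b = sin(fδ)/sin δ ≈ 0.928.
p = a·p₁ + b·p₂ ≈ (-0.121, -0.758, 0.641); φ = arcsin(p_z) ≈ 39.88°, λ = atan2(p_y, p_x) ≈ -99.09°.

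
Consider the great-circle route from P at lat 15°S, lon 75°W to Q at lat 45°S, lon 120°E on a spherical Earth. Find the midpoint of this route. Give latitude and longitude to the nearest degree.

≈ lat 71°S, lon 108°W

Write both endpoints as unit vectors p₁, p₂ with components (cos φ cos λ, cos φ sin λ, sin φ).
The central angle between the endpoints is δ = arccos(p₁·p₂) ≈ 2.068 rad (118.5°).
Interpolate at f = 1/2 with slerp weights a = sin((1−f)δ)/sin δ ≈ 0.978, b = sin(fδ)/sin δ ≈ 0.978.
p = a·p₁ + b·p₂ ≈ (-0.101, -0.313, -0.944); φ = arcsin(p_z) ≈ -70.77°, λ = atan2(p_y, p_x) ≈ -107.90°.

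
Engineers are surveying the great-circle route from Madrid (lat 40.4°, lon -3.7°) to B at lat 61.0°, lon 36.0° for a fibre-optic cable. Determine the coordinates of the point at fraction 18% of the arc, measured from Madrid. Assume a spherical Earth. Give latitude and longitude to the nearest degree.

≈ lat 45°, lon 1°

The haversine formula gives a central angle δ ≈ 0.553 rad (31.7°) between the endpoints.
Interpolate at f = 0.18 with slerp weights a = sin((1−f)δ)/sin δ ≈ 0.834, b = sin(fδ)/sin δ ≈ 0.189.
p = a·p₁ + b·p₂ ≈ (0.708, 0.013, 0.706); φ = arcsin(p_z) ≈ 44.91°, λ = atan2(p_y, p_x) ≈ 1.05°.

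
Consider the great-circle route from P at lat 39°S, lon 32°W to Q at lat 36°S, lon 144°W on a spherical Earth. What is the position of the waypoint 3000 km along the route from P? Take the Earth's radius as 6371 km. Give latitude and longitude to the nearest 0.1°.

Write both endpoints as unit vectors p₁, p₂ with components (cos φ cos λ, cos φ sin λ, sin φ).
The central angle between the endpoints is δ = arccos(p₁·p₂) ≈ 1.436 rad (82.3°). The total great-circle distance is δ·R ≈ 1.436 × 6371 ≈ 9149 km, so the target fraction is f = 3000/9149 ≈ 0.328.
Interpolate at f ≈ 0.328 with slerp weights a = sin((1−f)δ)/sin δ ≈ 0.830, b = sin(fδ)/sin δ ≈ 0.458.
p = a·p₁ + b·p₂ ≈ (0.247, -0.559, -0.791); φ = arcsin(p_z) ≈ -52.30°, λ = atan2(p_y, p_x) ≈ -66.16°.

≈ lat 52.3°S, lon 66.2°W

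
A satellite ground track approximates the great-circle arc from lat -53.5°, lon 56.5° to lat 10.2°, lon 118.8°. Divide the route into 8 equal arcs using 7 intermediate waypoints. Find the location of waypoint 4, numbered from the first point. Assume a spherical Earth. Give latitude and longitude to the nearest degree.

≈ lat -25°, lon 96°

Convert each endpoint to a unit vector on the sphere (x = cos φ cos λ, y = cos φ sin λ, z = sin φ).
The central angle between the endpoints is δ = arccos(p₁·p₂) ≈ 1.441 rad (82.5°).
Interpolate at f = 4/8 with slerp weights a = sin((1−f)δ)/sin δ ≈ 0.665, b = sin(fδ)/sin δ ≈ 0.665.
p = a·p₁ + b·p₂ ≈ (-0.097, 0.904, -0.417); φ = arcsin(p_z) ≈ -24.64°, λ = atan2(p_y, p_x) ≈ 96.13°.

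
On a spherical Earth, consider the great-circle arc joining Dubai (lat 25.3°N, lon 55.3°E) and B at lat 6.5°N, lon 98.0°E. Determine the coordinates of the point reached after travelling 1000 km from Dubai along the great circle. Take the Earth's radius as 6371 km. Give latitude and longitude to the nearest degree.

Convert each endpoint to a unit vector on the sphere (x = cos φ cos λ, y = cos φ sin λ, z = sin φ).
The central angle between the endpoints is δ = arccos(p₁·p₂) ≈ 0.783 rad (44.9°). The total great-circle distance is δ·R ≈ 0.783 × 6371 ≈ 4991 km, so the target fraction is f = 1000/4991 ≈ 0.200.
Interpolate at f ≈ 0.200 with slerp weights a = sin((1−f)δ)/sin δ ≈ 0.831, b = sin(fδ)/sin δ ≈ 0.222.
p = a·p₁ + b·p₂ ≈ (0.397, 0.835, 0.380); φ = arcsin(p_z) ≈ 22.34°, λ = atan2(p_y, p_x) ≈ 64.59°.

≈ lat 22°N, lon 65°E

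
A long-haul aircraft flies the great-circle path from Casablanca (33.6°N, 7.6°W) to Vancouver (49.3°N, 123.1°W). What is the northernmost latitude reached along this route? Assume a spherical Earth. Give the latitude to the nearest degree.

The great circle lies in the plane with unit normal n̂ = (p₁ × p₂)/|p₁ × p₂|.
Here n̂_z ≈ -0.499; the vertex latitude is φ_max = arccos|n̂_z| ≈ 60.1°.

≈ 60°N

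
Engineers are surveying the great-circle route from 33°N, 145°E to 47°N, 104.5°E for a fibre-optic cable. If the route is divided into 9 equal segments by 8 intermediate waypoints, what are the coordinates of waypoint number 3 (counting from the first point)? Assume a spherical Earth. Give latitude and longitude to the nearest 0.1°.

From cos δ = sin φ₁ sin φ₂ + cos φ₁ cos φ₂ cos Δλ, the central angle is δ ≈ 0.586 rad (33.6°).
Interpolate at f = 3/9 with slerp weights a = sin((1−f)δ)/sin δ ≈ 0.689, b = sin(fδ)/sin δ ≈ 0.351.
p = a·p₁ + b·p₂ ≈ (-0.533, 0.563, 0.632); φ = arcsin(p_z) ≈ 39.17°, λ = atan2(p_y, p_x) ≈ 133.43°.

≈ 39.2°N, 133.4°E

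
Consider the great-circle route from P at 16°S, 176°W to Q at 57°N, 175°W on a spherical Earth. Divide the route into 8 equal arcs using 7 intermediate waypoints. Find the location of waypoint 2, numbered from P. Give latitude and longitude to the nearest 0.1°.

≈ 2.3°N, 175.8°W

From cos δ = sin φ₁ sin φ₂ + cos φ₁ cos φ₂ cos Δλ, the central angle is δ ≈ 1.274 rad (73.0°).
Interpolate at f = 2/8 with slerp weights a = sin((1−f)δ)/sin δ ≈ 0.854, b = sin(fδ)/sin δ ≈ 0.327.
p = a·p₁ + b·p₂ ≈ (-0.997, -0.073, 0.039); φ = arcsin(p_z) ≈ 2.25°, λ = atan2(p_y, p_x) ≈ -175.82°.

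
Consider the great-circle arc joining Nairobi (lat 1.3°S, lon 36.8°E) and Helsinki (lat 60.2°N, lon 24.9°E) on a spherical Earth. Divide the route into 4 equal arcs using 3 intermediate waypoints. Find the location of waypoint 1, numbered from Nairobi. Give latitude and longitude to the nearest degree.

≈ lat 14°N, lon 35°E

Write both endpoints as unit vectors p₁, p₂ with components (cos φ cos λ, cos φ sin λ, sin φ).
The central angle between the endpoints is δ = arccos(p₁·p₂) ≈ 1.085 rad (62.2°).
Interpolate at f = 1/4 with slerp weights a = sin((1−f)δ)/sin δ ≈ 0.822, b = sin(fδ)/sin δ ≈ 0.303.
p = a·p₁ + b·p₂ ≈ (0.795, 0.556, 0.244); φ = arcsin(p_z) ≈ 14.14°, λ = atan2(p_y, p_x) ≈ 34.96°.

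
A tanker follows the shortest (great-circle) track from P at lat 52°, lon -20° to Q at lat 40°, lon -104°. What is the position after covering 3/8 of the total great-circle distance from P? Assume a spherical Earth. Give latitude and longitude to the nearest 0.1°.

Write both endpoints as unit vectors p₁, p₂ with components (cos φ cos λ, cos φ sin λ, sin φ).
The central angle between the endpoints is δ = arccos(p₁·p₂) ≈ 0.981 rad (56.2°).
Interpolate at f = 3/8 with slerp weights a = sin((1−f)δ)/sin δ ≈ 0.692, b = sin(fδ)/sin δ ≈ 0.433.
p = a·p₁ + b·p₂ ≈ (0.320, -0.468, 0.824); φ = arcsin(p_z) ≈ 55.47°, λ = atan2(p_y, p_x) ≈ -55.58°.

≈ lat 55.5°, lon -55.6°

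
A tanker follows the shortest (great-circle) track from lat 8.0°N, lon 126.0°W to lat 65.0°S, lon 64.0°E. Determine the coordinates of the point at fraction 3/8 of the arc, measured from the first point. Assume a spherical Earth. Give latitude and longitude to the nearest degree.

The haversine formula gives a central angle δ ≈ 2.139 rad (122.6°) between the endpoints.
Interpolate at f = 3/8 with slerp weights a = sin((1−f)δ)/sin δ ≈ 1.154, b = sin(fδ)/sin δ ≈ 0.853.
p = a·p₁ + b·p₂ ≈ (-0.514, -0.601, -0.612); φ = arcsin(p_z) ≈ -37.77°, λ = atan2(p_y, p_x) ≈ -130.54°.

≈ lat 38°S, lon 131°W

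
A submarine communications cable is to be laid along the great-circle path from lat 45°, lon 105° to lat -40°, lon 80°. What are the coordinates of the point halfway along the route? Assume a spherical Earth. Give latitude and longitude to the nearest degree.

Write both endpoints as unit vectors p₁, p₂ with components (cos φ cos λ, cos φ sin λ, sin φ).
The central angle between the endpoints is δ = arccos(p₁·p₂) ≈ 1.534 rad (87.9°).
Interpolate at f = 1/2 with slerp weights a = sin((1−f)δ)/sin δ ≈ 0.695, b = sin(fδ)/sin δ ≈ 0.695.
p = a·p₁ + b·p₂ ≈ (-0.035, 0.998, 0.045); φ = arcsin(p_z) ≈ 2.56°, λ = atan2(p_y, p_x) ≈ 91.99°.

≈ lat 3°, lon 92°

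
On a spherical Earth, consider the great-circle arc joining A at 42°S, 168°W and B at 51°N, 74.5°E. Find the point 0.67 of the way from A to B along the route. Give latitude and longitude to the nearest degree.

Write both endpoints as unit vectors p₁, p₂ with components (cos φ cos λ, cos φ sin λ, sin φ).
The central angle between the endpoints is δ = arccos(p₁·p₂) ≈ 2.398 rad (137.4°).
Interpolate at f = 0.67 with slerp weights a = sin((1−f)δ)/sin δ ≈ 1.051, b = sin(fδ)/sin δ ≈ 1.476.
p = a·p₁ + b·p₂ ≈ (-0.515, 0.733, 0.444); φ = arcsin(p_z) ≈ 26.37°, λ = atan2(p_y, p_x) ≈ 125.12°.

≈ 26°N, 125°E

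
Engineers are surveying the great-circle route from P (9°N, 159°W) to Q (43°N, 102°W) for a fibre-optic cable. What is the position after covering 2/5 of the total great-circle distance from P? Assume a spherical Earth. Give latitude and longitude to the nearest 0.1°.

≈ (25.2°N, 140.4°W)

Convert each endpoint to a unit vector on the sphere (x = cos φ cos λ, y = cos φ sin λ, z = sin φ).
The central angle between the endpoints is δ = arccos(p₁·p₂) ≈ 1.047 rad (60.0°).
Interpolate at f = 2/5 with slerp weights a = sin((1−f)δ)/sin δ ≈ 0.679, b = sin(fδ)/sin δ ≈ 0.470.
p = a·p₁ + b·p₂ ≈ (-0.697, -0.576, 0.426); φ = arcsin(p_z) ≈ 25.24°, λ = atan2(p_y, p_x) ≈ -140.43°.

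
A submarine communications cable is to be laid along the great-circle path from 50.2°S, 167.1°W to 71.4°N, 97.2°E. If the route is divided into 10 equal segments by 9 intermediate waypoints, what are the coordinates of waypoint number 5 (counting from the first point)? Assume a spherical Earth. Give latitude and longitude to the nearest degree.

Write both endpoints as unit vectors p₁, p₂ with components (cos φ cos λ, cos φ sin λ, sin φ).
The central angle between the endpoints is δ = arccos(p₁·p₂) ≈ 2.416 rad (138.5°).
Interpolate at f = 5/10 with slerp weights a = sin((1−f)δ)/sin δ ≈ 1.410, b = sin(fδ)/sin δ ≈ 1.410.
p = a·p₁ + b·p₂ ≈ (-0.936, 0.245, 0.253); φ = arcsin(p_z) ≈ 14.66°, λ = atan2(p_y, p_x) ≈ 165.35°.

≈ 15°N, 165°E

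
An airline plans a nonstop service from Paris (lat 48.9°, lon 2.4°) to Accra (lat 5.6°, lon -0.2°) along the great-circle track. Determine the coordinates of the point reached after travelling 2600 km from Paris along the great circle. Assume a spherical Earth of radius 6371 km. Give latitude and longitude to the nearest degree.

The haversine formula gives a central angle δ ≈ 0.757 rad (43.4°) between the endpoints. The total great-circle distance is δ·R ≈ 0.757 × 6371 ≈ 4821 km, so the target fraction is f = 2600/4821 ≈ 0.539.
Interpolate at f ≈ 0.539 with slerp weights a = sin((1−f)δ)/sin δ ≈ 0.498, b = sin(fδ)/sin δ ≈ 0.578.
p = a·p₁ + b·p₂ ≈ (0.902, 0.012, 0.431); φ = arcsin(p_z) ≈ 25.55°, λ = atan2(p_y, p_x) ≈ 0.74°.

≈ lat 26°, lon 1°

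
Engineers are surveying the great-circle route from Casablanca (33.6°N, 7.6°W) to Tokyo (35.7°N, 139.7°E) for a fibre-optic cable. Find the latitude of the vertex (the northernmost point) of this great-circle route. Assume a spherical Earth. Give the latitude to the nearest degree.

≈ 68°N

The great circle lies in the plane with unit normal n̂ = (p₁ × p₂)/|p₁ × p₂|.
Here n̂_z ≈ +0.377; the vertex latitude is φ_max = arccos|n̂_z| ≈ 67.9°.
Check via Clairaut: cos φ_max = |cos φ₁| · sin C = cos(33.6°)·sin(26.9°) ≈ 0.377, again giving ≈ 67.9°.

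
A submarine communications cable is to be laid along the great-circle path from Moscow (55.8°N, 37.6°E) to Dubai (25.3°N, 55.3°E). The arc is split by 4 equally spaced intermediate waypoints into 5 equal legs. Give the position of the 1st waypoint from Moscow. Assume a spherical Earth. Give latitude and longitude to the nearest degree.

≈ 50°N, 43°E

Convert each endpoint to a unit vector on the sphere (x = cos φ cos λ, y = cos φ sin λ, z = sin φ).
The central angle between the endpoints is δ = arccos(p₁·p₂) ≈ 0.578 rad (33.1°).
Interpolate at f = 1/5 with slerp weights a = sin((1−f)δ)/sin δ ≈ 0.817, b = sin(fδ)/sin δ ≈ 0.211.
p = a·p₁ + b·p₂ ≈ (0.472, 0.437, 0.766); φ = arcsin(p_z) ≈ 49.95°, λ = atan2(p_y, p_x) ≈ 42.77°.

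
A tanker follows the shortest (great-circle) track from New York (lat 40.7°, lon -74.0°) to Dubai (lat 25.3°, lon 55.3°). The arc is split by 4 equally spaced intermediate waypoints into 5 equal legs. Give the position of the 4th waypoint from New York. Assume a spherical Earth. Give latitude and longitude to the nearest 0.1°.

≈ lat 40.4°, lon 40.0°

Write both endpoints as unit vectors p₁, p₂ with components (cos φ cos λ, cos φ sin λ, sin φ).
The central angle between the endpoints is δ = arccos(p₁·p₂) ≈ 1.727 rad (98.9°).
Interpolate at f = 4/5 with slerp weights a = sin((1−f)δ)/sin δ ≈ 0.343, b = sin(fδ)/sin δ ≈ 0.994.
p = a·p₁ + b·p₂ ≈ (0.583, 0.489, 0.648); φ = arcsin(p_z) ≈ 40.42°, λ = atan2(p_y, p_x) ≈ 39.99°.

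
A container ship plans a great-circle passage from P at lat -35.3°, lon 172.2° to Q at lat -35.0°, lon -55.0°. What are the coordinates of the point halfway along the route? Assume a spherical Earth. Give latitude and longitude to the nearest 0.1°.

≈ lat -60.4°, lon -121.2°

Write both endpoints as unit vectors p₁, p₂ with components (cos φ cos λ, cos φ sin λ, sin φ).
The central angle between the endpoints is δ = arccos(p₁·p₂) ≈ 1.694 rad (97.1°).
Interpolate at f = 1/2 with slerp weights a = sin((1−f)δ)/sin δ ≈ 0.755, b = sin(fδ)/sin δ ≈ 0.755.
p = a·p₁ + b·p₂ ≈ (-0.256, -0.423, -0.869); φ = arcsin(p_z) ≈ -60.38°, λ = atan2(p_y, p_x) ≈ -121.16°.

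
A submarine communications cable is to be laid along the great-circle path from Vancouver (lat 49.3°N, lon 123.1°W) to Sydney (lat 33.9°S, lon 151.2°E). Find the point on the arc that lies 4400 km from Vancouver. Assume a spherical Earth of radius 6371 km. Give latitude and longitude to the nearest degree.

≈ lat 24°N, lon 162°W

From cos δ = sin φ₁ sin φ₂ + cos φ₁ cos φ₂ cos Δλ, the central angle is δ ≈ 1.963 rad (112.5°). The total great-circle distance is δ·R ≈ 1.963 × 6371 ≈ 12507 km, so the target fraction is f = 4400/12507 ≈ 0.352.
Interpolate at f ≈ 0.352 with slerp weights a = sin((1−f)δ)/sin δ ≈ 1.034, b = sin(fδ)/sin δ ≈ 0.689.
p = a·p₁ + b·p₂ ≈ (-0.870, -0.289, 0.400); φ = arcsin(p_z) ≈ 23.56°, λ = atan2(p_y, p_x) ≈ -161.60°.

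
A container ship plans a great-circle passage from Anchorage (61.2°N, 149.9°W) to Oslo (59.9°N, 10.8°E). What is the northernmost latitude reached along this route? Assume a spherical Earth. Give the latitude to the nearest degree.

≈ 85°N

The great circle lies in the plane with unit normal n̂ = (p₁ × p₂)/|p₁ × p₂|.
Here n̂_z ≈ +0.094; the vertex latitude is φ_max = arccos|n̂_z| ≈ 84.6°.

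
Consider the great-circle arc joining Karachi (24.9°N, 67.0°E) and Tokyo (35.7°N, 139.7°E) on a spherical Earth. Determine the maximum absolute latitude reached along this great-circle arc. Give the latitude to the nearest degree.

≈ 37°N

The great circle lies in the plane with unit normal n̂ = (p₁ × p₂)/|p₁ × p₂|.
Here n̂_z ≈ +0.794; the vertex latitude is φ_max = arccos|n̂_z| ≈ 37.4°.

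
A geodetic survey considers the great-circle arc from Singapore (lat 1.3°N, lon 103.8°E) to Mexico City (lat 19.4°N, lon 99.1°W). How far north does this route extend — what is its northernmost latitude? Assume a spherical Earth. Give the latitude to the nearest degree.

The great circle lies in the plane with unit normal n̂ = (p₁ × p₂)/|p₁ × p₂|.
Here n̂_z ≈ +0.722; the vertex latitude is φ_max = arccos|n̂_z| ≈ 43.8°.

≈ 44°N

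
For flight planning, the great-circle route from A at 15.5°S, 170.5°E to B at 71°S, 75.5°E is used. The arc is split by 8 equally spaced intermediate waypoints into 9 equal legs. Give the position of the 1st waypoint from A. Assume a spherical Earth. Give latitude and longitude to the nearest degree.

≈ 24°S, 167°E

Write both endpoints as unit vectors p₁, p₂ with components (cos φ cos λ, cos φ sin λ, sin φ).
The central angle between the endpoints is δ = arccos(p₁·p₂) ≈ 1.344 rad (77.0°).
Interpolate at f = 1/9 with slerp weights a = sin((1−f)δ)/sin δ ≈ 0.954, b = sin(fδ)/sin δ ≈ 0.153.
p = a·p₁ + b·p₂ ≈ (-0.895, 0.200, -0.399); φ = arcsin(p_z) ≈ -23.54°, λ = atan2(p_y, p_x) ≈ 167.40°.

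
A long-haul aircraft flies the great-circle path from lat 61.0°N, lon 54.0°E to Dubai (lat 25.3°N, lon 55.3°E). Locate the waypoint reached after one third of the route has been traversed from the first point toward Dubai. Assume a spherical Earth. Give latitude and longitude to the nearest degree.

Convert each endpoint to a unit vector on the sphere (x = cos φ cos λ, y = cos φ sin λ, z = sin φ).
The central angle between the endpoints is δ = arccos(p₁·p₂) ≈ 0.623 rad (35.7°).
Interpolate at f = 1/3 with slerp weights a = sin((1−f)δ)/sin δ ≈ 0.692, b = sin(fδ)/sin δ ≈ 0.353.
p = a·p₁ + b·p₂ ≈ (0.379, 0.534, 0.756); φ = arcsin(p_z) ≈ 49.10°, λ = atan2(p_y, p_x) ≈ 54.63°.

≈ lat 49°N, lon 55°E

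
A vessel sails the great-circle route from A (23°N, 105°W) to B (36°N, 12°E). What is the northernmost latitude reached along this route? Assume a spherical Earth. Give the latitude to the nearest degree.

The great circle lies in the plane with unit normal n̂ = (p₁ × p₂)/|p₁ × p₂|.
Here n̂_z ≈ +0.667; the vertex latitude is φ_max = arccos|n̂_z| ≈ 48.1°.
Check via Clairaut: cos φ_max = |cos φ₁| · sin C = cos(23.0°)·sin(46.5°) ≈ 0.667, again giving ≈ 48.1°.

≈ 48°N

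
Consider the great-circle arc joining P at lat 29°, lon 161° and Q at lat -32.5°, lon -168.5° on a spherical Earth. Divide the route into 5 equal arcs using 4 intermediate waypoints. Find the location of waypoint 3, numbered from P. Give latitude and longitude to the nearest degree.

≈ lat -8°, lon 179°

The haversine formula gives a central angle δ ≈ 1.186 rad (68.0°) between the endpoints.
Interpolate at f = 3/5 with slerp weights a = sin((1−f)δ)/sin δ ≈ 0.493, b = sin(fδ)/sin δ ≈ 0.705.
p = a·p₁ + b·p₂ ≈ (-0.990, 0.022, -0.140); φ = arcsin(p_z) ≈ -8.03°, λ = atan2(p_y, p_x) ≈ 178.73°.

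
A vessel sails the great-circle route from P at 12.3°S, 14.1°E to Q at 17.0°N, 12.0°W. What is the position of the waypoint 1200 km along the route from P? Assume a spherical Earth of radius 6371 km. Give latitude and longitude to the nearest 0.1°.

≈ 4.2°S, 6.9°E

Write both endpoints as unit vectors p₁, p₂ with components (cos φ cos λ, cos φ sin λ, sin φ).
The central angle between the endpoints is δ = arccos(p₁·p₂) ≈ 0.681 rad (39.0°). The total great-circle distance is δ·R ≈ 0.681 × 6371 ≈ 4340 km, so the target fraction is f = 1200/4340 ≈ 0.276.
Interpolate at f ≈ 0.276 with slerp weights a = sin((1−f)δ)/sin δ ≈ 0.751, b = sin(fδ)/sin δ ≈ 0.297.
p = a·p₁ + b·p₂ ≈ (0.990, 0.120, -0.073); φ = arcsin(p_z) ≈ -4.19°, λ = atan2(p_y, p_x) ≈ 6.89°.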